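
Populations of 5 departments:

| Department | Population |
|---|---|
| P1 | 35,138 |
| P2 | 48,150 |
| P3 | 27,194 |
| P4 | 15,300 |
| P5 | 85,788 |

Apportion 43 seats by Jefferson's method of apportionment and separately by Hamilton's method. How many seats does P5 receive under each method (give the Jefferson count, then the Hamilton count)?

18 and 17

Jefferson: P1 7, P2 10, P3 5, P4 3, P5 18.
Hamilton: P1 7, P2 10, P3 6, P4 3, P5 17.
P5 gets 18 under Jefferson and 17 under Hamilton.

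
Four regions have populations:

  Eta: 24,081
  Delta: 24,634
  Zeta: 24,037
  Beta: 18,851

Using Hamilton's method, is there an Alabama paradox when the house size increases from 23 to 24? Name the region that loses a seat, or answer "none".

At 23 seats: Eta 6, Delta 6, Zeta 6, Beta 5.
At 24 seats: Eta 6, Delta 7, Zeta 6, Beta 5.
No region's allocation decreased.

none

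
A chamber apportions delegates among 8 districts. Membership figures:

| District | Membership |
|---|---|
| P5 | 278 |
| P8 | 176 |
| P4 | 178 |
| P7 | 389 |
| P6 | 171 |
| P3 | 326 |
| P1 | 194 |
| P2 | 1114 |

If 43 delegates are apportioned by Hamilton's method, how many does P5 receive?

4

Total 2826; standard divisor 2826/43 ≈ 65.721.
Standard quotas: P5 4.230, P8 2.678, P4 2.708, P7 5.919, P6 2.602, P3 4.960, P1 2.952, P2 16.950.
Lower quotas: P5 4, P8 2, P4 2, P7 5, P6 2, P3 4, P1 2, P2 16 (sum 37, leaving 6 seats).
Remainders in descending order: P3 0.960, P1 0.952, P2 0.950, P7 0.919, P4 0.708, P8 0.678, P6 0.602, P5 0.230.
The surplus seats go to P3, P1, P2, P7, P4, P8.
P5 receives 4.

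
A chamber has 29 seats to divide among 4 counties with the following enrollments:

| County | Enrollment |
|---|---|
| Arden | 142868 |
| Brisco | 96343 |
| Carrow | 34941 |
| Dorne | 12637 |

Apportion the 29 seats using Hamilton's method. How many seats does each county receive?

Standard divisor: 286789 ÷ 29 ≈ 9889.276.
Standard quotas: Arden 14.4468, Brisco 9.7422, Carrow 3.5332, Dorne 1.2778.
Lower quotas: Arden 14, Brisco 9, Carrow 3, Dorne 1 (sum 27, leaving 2 seats).
Remainders in descending order: Brisco 0.7422, Carrow 0.5332, Arden 0.4468, Dorne 0.2778.
The surplus seats go to Brisco, Carrow.

Arden: 14, Brisco: 10, Carrow: 4, Dorne: 1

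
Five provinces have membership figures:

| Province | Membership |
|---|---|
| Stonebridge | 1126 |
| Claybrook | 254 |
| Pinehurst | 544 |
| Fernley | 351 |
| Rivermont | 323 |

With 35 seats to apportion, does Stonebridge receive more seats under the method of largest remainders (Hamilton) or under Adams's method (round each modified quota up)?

Hamilton: Stonebridge 15, Claybrook 4, Pinehurst 7, Fernley 5, Rivermont 4.
Adams: Stonebridge 14, Claybrook 4, Pinehurst 7, Fernley 5, Rivermont 5.
Stonebridge gets 15 under Hamilton and 14 under Adams.

Hamilton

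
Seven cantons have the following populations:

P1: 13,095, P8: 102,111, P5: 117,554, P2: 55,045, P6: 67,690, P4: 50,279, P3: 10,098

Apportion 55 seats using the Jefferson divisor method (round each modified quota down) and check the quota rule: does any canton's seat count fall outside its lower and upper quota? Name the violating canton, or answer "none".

none

Standard quotas: P1 1.732, P8 13.504, P5 15.547, P2 7.280, P6 8.952, P4 6.650, P3 1.335.
Jefferson allocation: P1 1, P8 14, P5 16, P2 7, P6 9, P4 7, P3 1.
Every allocation lies between the lower and upper quota.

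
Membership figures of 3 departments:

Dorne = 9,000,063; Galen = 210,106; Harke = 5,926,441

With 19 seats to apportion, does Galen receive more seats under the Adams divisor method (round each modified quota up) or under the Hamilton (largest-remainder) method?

Adams

Adams: Dorne 11, Galen 1, Harke 7.
Hamilton: Dorne 11, Galen 0, Harke 8.
Galen gets 1 under Adams and 0 under Hamilton.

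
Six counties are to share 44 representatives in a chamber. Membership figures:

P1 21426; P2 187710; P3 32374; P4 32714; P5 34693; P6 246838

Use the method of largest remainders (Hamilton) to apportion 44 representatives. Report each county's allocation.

P1 2, P2 15, P3 2, P4 3, P5 3, P6 19

Standard divisor: 555755 ÷ 44 ≈ 12630.795.
Standard quotas: P1 1.6963, P2 14.8613, P3 2.5631, P4 2.5900, P5 2.7467, P6 19.5426.
Lower quotas: P1 1, P2 14, P3 2, P4 2, P5 2, P6 19 (sum 40, leaving 4 seats).
Remainders in descending order: P2 0.8613, P5 0.7467, P1 0.6963, P4 0.5900, P3 0.5631, P6 0.5426.
The surplus seats go to P2, P5, P1, P4.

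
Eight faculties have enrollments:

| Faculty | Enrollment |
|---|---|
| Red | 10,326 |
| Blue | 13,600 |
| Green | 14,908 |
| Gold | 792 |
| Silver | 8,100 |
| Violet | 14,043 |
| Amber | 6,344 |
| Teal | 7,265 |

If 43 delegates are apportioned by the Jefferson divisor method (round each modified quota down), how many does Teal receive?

Standard divisor 75378/43 ≈ 1752.977; standard quotas: Red 5.891, Blue 7.758, Green 8.504, Gold 0.452, Silver 4.621, Violet 8.011, Amber 3.619, Teal 4.144.
Rounding down gives 5, 7, 8, 0, 4, 8, 3, 4 = 39 seats, so the divisor must be adjusted.
With modified divisor 1600: modified quotas Red 6.454, Blue 8.500, Green 9.318, Gold 0.495, Silver 5.062, Violet 8.777, Amber 3.965, Teal 4.541.
Rounding down: Red 6, Blue 8, Green 9, Gold 0, Silver 5, Violet 8, Amber 3, Teal 4 (total 43).
Teal receives 4.

4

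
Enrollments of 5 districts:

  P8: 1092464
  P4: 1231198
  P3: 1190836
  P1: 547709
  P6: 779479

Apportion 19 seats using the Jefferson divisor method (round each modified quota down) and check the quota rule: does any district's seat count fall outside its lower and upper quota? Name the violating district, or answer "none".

Standard quotas: P8 4.287, P4 4.832, P3 4.673, P1 2.149, P6 3.059.
Jefferson allocation: P8 4, P4 5, P3 5, P1 2, P6 3.
Every allocation lies between the lower and upper quota.

none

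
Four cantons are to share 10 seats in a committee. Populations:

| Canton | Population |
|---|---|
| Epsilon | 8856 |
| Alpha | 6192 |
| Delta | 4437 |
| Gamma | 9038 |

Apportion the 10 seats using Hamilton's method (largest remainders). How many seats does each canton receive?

Epsilon=3; Alpha=2; Delta=2; Gamma=3

The standard divisor is 28523/10 ≈ 2852.3.
Standard quotas: Epsilon 3.1049, Alpha 2.1709, Delta 1.5556, Gamma 3.1687.
Lower quotas: Epsilon 3, Alpha 2, Delta 1, Gamma 3 (sum 9, leaving 1 seat).
Remainders in descending order: Delta 0.5556, Alpha 0.1709, Gamma 0.1687, Epsilon 0.1049.
Largest remainder: Delta receives the extra seat.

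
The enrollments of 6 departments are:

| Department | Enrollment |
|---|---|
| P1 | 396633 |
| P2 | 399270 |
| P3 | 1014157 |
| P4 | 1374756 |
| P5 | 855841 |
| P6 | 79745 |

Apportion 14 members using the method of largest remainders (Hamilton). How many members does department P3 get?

Standard divisor: 4120402 ÷ 14 ≈ 294314.429.
Standard quotas: P1 1.3477, P2 1.3566, P3 3.4458, P4 4.6710, P5 2.9079, P6 0.2710.
Lower quotas: P1 1, P2 1, P3 3, P4 4, P5 2, P6 0 (sum 11, leaving 3 seats).
Remainders in descending order: P5 0.9079, P4 0.6710, P3 0.4458, P2 0.3566, P1 0.3477, P6 0.2710.
The surplus seats go to P5, P4, P3.
P3 receives 4.

4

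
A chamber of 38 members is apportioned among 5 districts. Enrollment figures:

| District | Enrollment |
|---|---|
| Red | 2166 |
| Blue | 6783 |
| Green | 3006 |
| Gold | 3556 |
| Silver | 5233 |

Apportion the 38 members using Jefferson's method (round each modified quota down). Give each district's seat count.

Standard divisor 20744/38 ≈ 545.895; standard quotas: Red 3.968, Blue 12.425, Green 5.507, Gold 6.514, Silver 9.586.
Rounding down gives 3, 12, 5, 6, 9 = 35 seats, so the divisor must be adjusted.
With modified divisor 510: modified quotas Red 4.247, Blue 13.300, Green 5.894, Gold 6.973, Silver 10.261.
Rounding down: Red 4, Blue 13, Green 5, Gold 6, Silver 10 (total 38).

Red 4; Blue 13; Green 5; Gold 6; Silver 10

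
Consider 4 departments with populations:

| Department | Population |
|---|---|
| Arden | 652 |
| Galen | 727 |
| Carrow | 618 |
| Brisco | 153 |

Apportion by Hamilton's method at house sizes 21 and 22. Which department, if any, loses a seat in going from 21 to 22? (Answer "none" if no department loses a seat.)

none

At 21 seats: Arden 6, Galen 7, Carrow 6, Brisco 2.
At 22 seats: Arden 7, Galen 7, Carrow 6, Brisco 2.
No department's allocation decreased.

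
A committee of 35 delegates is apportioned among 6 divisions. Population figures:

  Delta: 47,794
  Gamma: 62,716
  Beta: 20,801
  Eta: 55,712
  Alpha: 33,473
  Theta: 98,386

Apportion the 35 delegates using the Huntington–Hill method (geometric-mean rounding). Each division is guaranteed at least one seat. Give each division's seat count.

Delta=5, Gamma=7, Beta=2, Eta=6, Alpha=4, Theta=11

With divisor 9053: modified quotas Delta 5.279, Gamma 6.928, Beta 2.298, Eta 6.154, Alpha 3.697, Theta 10.868.
Geometric-mean thresholds: Delta √(5·6)=5.477, Gamma √(6·7)=6.481, Beta √(2·3)=2.449, Eta √(6·7)=6.481, Alpha √(3·4)=3.464, Theta √(10·11)=10.488.
Each quota rounded against its threshold gives Delta 5, Gamma 7, Beta 2, Eta 6, Alpha 4, Theta 11 (total 35).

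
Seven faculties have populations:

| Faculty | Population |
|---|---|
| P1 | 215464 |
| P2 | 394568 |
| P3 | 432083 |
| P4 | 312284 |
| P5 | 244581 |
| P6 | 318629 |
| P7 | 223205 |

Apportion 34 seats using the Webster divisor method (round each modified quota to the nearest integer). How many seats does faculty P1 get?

3

Standard divisor 2140814/34 ≈ 62965.118; standard quotas: P1 3.422, P2 6.266, P3 6.862, P4 4.960, P5 3.884, P6 5.060, P7 3.545.
Rounding to the nearest integer gives P1 3, P2 6, P3 7, P4 5, P5 4, P6 5, P7 4 — total 34, matching the house size, so no adjustment is needed.
P1 receives 3.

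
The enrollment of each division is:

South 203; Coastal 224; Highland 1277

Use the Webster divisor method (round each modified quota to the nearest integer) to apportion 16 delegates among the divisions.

South: 2; Coastal: 2; Highland: 12

Standard divisor 1704/16 ≈ 106.5; standard quotas: South 1.906, Coastal 2.103, Highland 11.991.
Rounding to the nearest integer gives South 2, Coastal 2, Highland 12 — total 16, matching the house size, so no adjustment is needed.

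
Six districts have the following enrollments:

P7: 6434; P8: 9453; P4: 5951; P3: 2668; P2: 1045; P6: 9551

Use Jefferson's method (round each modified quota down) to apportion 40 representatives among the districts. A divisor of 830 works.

With modified divisor 830: modified quotas P7 7.752, P8 11.389, P4 7.170, P3 3.214, P2 1.259, P6 11.507.
Rounding down: P7 7, P8 11, P4 7, P3 3, P2 1, P6 11 (total 40).

P7 7, P8 11, P4 7, P3 3, P2 1, P6 11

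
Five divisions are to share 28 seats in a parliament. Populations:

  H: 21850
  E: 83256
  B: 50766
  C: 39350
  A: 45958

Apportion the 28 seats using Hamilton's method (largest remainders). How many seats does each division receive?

H=2; E=10; B=6; C=5; A=5

Standard divisor: 241180 ÷ 28 ≈ 8613.571.
Standard quotas: H 2.5367, E 9.6657, B 5.8937, C 4.5684, A 5.3355.
Lower quotas: H 2, E 9, B 5, C 4, A 5 (sum 25, leaving 3 seats).
Remainders in descending order: B 0.8937, E 0.6657, C 0.5684, H 0.5367, A 0.3355.
Largest remainders: B, E, C receive the extra seats.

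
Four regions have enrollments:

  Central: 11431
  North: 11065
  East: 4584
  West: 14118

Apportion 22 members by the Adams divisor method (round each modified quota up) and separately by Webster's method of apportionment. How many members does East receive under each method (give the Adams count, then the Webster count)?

Adams: Central 6, North 6, East 3, West 7.
Webster: Central 6, North 6, East 2, West 8.
East gets 3 under Adams and 2 under Webster.

3 and 2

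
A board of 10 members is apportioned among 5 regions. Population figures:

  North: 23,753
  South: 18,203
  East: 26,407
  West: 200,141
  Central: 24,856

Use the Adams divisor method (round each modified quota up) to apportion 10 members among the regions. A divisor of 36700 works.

With modified divisor 36700: modified quotas North 0.647, South 0.496, East 0.720, West 5.453, Central 0.677.
Rounding up: North 1, South 1, East 1, West 6, Central 1 (total 10).

North 1, South 1, East 1, West 6, Central 1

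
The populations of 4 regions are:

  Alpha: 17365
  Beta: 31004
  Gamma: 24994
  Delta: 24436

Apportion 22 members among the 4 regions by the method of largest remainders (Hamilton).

Alpha 4; Beta 7; Gamma 6; Delta 5

Total 97799; standard divisor 97799/22 ≈ 4445.409.
Standard quotas: Alpha 3.9063, Beta 6.9744, Gamma 5.6224, Delta 5.4969.
Lower quotas: Alpha 3, Beta 6, Gamma 5, Delta 5 (sum 19, leaving 3 seats).
Remainders in descending order: Beta 0.9744, Alpha 0.9063, Gamma 0.6224, Delta 0.4969.
Largest remainders: Beta, Alpha, Gamma receive the extra seats.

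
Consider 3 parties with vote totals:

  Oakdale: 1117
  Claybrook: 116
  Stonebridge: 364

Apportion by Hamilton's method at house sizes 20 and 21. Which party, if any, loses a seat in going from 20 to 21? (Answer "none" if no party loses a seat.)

none

At 20 seats: Oakdale 14, Claybrook 1, Stonebridge 5.
At 21 seats: Oakdale 15, Claybrook 1, Stonebridge 5.
No party's allocation decreased.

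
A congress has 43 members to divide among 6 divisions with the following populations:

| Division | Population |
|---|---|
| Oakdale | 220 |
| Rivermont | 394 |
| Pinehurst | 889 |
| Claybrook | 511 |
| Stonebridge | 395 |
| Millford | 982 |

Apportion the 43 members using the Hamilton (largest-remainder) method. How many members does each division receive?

Total 3391; standard divisor 3391/43 ≈ 78.86.
Standard quotas: Oakdale 2.790, Rivermont 4.996, Pinehurst 11.273, Claybrook 6.480, Stonebridge 5.009, Millford 12.452.
Lower quotas: Oakdale 2, Rivermont 4, Pinehurst 11, Claybrook 6, Stonebridge 5, Millford 12 (sum 40, leaving 3 seats).
Remainders in descending order: Rivermont 0.996, Oakdale 0.790, Claybrook 0.480, Millford 0.452, Pinehurst 0.273, Stonebridge 0.009.
The surplus seats go to Rivermont, Oakdale, Claybrook.

Oakdale: 3, Rivermont: 5, Pinehurst: 11, Claybrook: 7, Stonebridge: 5, Millford: 12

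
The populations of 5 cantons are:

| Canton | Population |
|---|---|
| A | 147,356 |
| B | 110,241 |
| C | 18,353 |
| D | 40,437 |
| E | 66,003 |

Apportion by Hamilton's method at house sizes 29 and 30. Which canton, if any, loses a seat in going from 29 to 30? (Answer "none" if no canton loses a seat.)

At 29 seats: A 11, B 8, C 2, D 3, E 5.
At 30 seats: A 12, B 9, C 1, D 3, E 5.
C drops from 2 to 1.

C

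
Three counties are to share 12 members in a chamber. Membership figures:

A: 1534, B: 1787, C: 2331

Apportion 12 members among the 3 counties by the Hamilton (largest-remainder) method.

A 3; B 4; C 5

Standard divisor: 5652 ÷ 12 = 471.
Standard quotas: A 3.257, B 3.794, C 4.949.
Lower quotas: A 3, B 3, C 4 (sum 10, leaving 2 seats).
Remainders in descending order: C 0.949, B 0.794, A 0.257.
The surplus seats go to C, B.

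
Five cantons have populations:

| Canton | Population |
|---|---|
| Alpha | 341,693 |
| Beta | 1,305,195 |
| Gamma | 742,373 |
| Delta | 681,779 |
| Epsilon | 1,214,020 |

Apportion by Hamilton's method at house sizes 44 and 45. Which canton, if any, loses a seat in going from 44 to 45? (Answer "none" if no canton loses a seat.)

At 44 seats: Alpha 4, Beta 13, Gamma 8, Delta 7, Epsilon 12.
At 45 seats: Alpha 3, Beta 14, Gamma 8, Delta 7, Epsilon 13.
Alpha drops from 4 to 3.

Alpha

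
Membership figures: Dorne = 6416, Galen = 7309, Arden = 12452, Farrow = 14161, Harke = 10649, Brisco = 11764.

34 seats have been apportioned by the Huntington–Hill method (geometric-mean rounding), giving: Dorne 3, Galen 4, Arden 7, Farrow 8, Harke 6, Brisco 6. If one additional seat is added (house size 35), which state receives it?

Dorne

Priority for the next seat is population ÷ (√(s·(s+1))).
Priorities: Dorne 1852.140, Galen 1634.342, Arden 1663.968, Farrow 1668.890, Harke 1643.176, Brisco 1815.225.
Highest priority: Dorne.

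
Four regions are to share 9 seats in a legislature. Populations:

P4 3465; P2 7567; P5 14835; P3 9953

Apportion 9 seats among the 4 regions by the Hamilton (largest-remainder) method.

P4 1, P2 2, P5 4, P3 2

Standard divisor: 35820 ÷ 9 = 3980.
Standard quotas: P4 0.8706, P2 1.9013, P5 3.7274, P3 2.5008.
Lower quotas: P4 0, P2 1, P5 3, P3 2 (sum 6, leaving 3 seats).
Remainders in descending order: P2 0.9013, P4 0.8706, P5 0.7274, P3 0.5008.
Largest remainders: P2, P4, P5 receive the extra seats.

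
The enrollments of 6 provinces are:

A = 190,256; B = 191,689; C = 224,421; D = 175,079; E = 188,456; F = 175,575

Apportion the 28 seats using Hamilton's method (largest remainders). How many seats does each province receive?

Total 1145476; standard divisor 1145476/28 ≈ 40909.857.
Standard quotas: A 4.6506, B 4.6856, C 5.4857, D 4.2796, E 4.6066, F 4.2918.
Lower quotas: A 4, B 4, C 5, D 4, E 4, F 4 (sum 25, leaving 3 seats).
Remainders in descending order: B 0.6856, A 0.6506, E 0.6066, C 0.4857, F 0.2918, D 0.2796.
The surplus seats go to B, A, E.

A: 5; B: 5; C: 5; D: 4; E: 5; F: 4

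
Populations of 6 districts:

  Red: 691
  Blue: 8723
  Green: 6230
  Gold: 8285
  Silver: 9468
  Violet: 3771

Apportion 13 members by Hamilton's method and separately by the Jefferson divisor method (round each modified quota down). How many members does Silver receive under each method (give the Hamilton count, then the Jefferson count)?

3 and 4

Hamilton: Red 0, Blue 3, Green 2, Gold 3, Silver 3, Violet 2.
Jefferson: Red 0, Blue 3, Green 2, Gold 3, Silver 4, Violet 1.
Silver gets 3 under Hamilton and 4 under Jefferson.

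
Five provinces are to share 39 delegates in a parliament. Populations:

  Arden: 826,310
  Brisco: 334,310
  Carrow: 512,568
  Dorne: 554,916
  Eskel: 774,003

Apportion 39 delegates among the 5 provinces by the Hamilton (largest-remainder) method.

The standard divisor is 3002107/39 ≈ 76977.103.
Standard quotas: Arden 10.7345, Brisco 4.3430, Carrow 6.6587, Dorne 7.2088, Eskel 10.0550.
Lower quotas: Arden 10, Brisco 4, Carrow 6, Dorne 7, Eskel 10 (sum 37, leaving 2 seats).
Remainders in descending order: Arden 0.7345, Carrow 0.6587, Brisco 0.3430, Dorne 0.2088, Eskel 0.0550.
Largest remainders: Arden, Carrow receive the extra seats.

Arden 11; Brisco 4; Carrow 7; Dorne 7; Eskel 10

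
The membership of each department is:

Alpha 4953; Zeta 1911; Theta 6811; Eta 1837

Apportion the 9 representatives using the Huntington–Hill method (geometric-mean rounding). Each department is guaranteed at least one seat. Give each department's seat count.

Alpha 3, Zeta 1, Theta 4, Eta 1

With divisor 1745: modified quotas Alpha 2.838, Zeta 1.095, Theta 3.903, Eta 1.053.
Geometric-mean thresholds: Alpha √(2·3)=2.449, Zeta √(1·2)=1.414, Theta √(3·4)=3.464, Eta √(1·2)=1.414.
Each quota rounded against its threshold gives Alpha 3, Zeta 1, Theta 4, Eta 1 (total 9).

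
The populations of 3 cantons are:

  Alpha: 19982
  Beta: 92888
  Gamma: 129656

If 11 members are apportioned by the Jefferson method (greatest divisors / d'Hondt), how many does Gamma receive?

6

Standard divisor 242526/11 ≈ 22047.818; standard quotas: Alpha 0.906, Beta 4.213, Gamma 5.881.
Rounding down gives 0, 4, 5 = 9 seats, so the divisor must be adjusted.
With modified divisor 19300: modified quotas Alpha 1.035, Beta 4.813, Gamma 6.718.
Rounding down: Alpha 1, Beta 4, Gamma 6 (total 11).
Gamma receives 6.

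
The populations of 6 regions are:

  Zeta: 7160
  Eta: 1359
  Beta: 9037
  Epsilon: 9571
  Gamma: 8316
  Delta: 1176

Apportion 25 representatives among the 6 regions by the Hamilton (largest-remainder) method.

Total 36619; standard divisor 36619/25 ≈ 1464.76.
Standard quotas: Zeta 4.8882, Eta 0.9278, Beta 6.1696, Epsilon 6.5342, Gamma 5.6774, Delta 0.8029.
Lower quotas: Zeta 4, Eta 0, Beta 6, Epsilon 6, Gamma 5, Delta 0 (sum 21, leaving 4 seats).
Remainders in descending order: Eta 0.9278, Zeta 0.8882, Delta 0.8029, Gamma 0.6774, Epsilon 0.5342, Beta 0.1696.
Largest remainders: Eta, Zeta, Delta, Gamma receive the extra seats.

Zeta 5, Eta 1, Beta 6, Epsilon 6, Gamma 6, Delta 1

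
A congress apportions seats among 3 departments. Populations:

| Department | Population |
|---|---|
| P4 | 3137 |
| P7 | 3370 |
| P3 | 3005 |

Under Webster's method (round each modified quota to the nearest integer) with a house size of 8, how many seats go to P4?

3

Standard divisor 9512/8 ≈ 1189; standard quotas: P4 2.638, P7 2.834, P3 2.527.
Rounding to the nearest integer gives 3, 3, 3 = 9 seats, so the divisor must be adjusted.
With modified divisor 1230: modified quotas P4 2.550, P7 2.740, P3 2.443.
Rounding to the nearest integer: P4 3, P7 3, P3 2 (total 8).
P4 receives 3.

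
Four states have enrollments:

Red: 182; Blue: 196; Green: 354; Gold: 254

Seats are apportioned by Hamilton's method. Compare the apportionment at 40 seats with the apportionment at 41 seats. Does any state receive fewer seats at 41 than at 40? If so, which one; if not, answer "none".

At 40 seats: Red 8, Blue 8, Green 14, Gold 10.
At 41 seats: Red 8, Blue 8, Green 15, Gold 10.
No state's allocation decreased.

none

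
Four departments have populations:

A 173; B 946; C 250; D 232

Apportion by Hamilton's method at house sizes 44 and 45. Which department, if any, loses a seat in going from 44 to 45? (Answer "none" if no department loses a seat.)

none

At 44 seats: A 5, B 26, C 7, D 6.
At 45 seats: A 5, B 27, C 7, D 6.
No department's allocation decreased.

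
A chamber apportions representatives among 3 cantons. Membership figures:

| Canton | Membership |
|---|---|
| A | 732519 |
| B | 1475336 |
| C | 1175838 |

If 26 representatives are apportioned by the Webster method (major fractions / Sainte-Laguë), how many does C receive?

Standard divisor 3383693/26 ≈ 130142.038; standard quotas: A 5.629, B 11.336, C 9.035.
Rounding to the nearest integer gives A 6, B 11, C 9 — total 26, matching the house size, so no adjustment is needed.
C receives 9.

9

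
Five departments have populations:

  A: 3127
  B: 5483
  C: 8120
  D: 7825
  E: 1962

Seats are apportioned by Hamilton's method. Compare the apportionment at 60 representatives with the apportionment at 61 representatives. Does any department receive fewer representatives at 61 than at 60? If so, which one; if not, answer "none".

At 60 seats: A 7, B 12, C 18, D 18, E 5.
At 61 seats: A 7, B 13, C 19, D 18, E 4.
E drops from 5 to 4.

E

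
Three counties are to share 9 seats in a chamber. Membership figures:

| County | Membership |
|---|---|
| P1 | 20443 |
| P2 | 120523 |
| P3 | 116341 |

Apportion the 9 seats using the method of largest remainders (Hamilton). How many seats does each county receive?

Standard divisor: 257307 ÷ 9 ≈ 28589.667.
Standard quotas: P1 0.7150, P2 4.2156, P3 4.0693.
Lower quotas: P1 0, P2 4, P3 4 (sum 8, leaving 1 seat).
Remainders in descending order: P1 0.7150, P2 0.2156, P3 0.0693.
Largest remainder: P1 receives the extra seat.

P1 1; P2 4; P3 4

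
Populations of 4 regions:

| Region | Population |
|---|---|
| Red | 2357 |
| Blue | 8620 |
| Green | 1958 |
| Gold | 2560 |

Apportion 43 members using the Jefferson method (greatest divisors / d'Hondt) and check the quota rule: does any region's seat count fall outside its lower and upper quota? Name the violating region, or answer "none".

Blue

Standard quotas: Red 6.541, Blue 23.921, Green 5.434, Gold 7.104.
Jefferson allocation: Red 6, Blue 25, Green 5, Gold 7.
Blue has quota 23.921 (lower 23, upper 24) but receives 25 — outside the quota interval.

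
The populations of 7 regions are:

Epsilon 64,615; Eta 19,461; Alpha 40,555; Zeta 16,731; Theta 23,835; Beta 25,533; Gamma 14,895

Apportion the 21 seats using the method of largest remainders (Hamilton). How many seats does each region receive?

Epsilon=7, Eta=2, Alpha=4, Zeta=2, Theta=2, Beta=3, Gamma=1

Total 205625; standard divisor 205625/21 ≈ 9791.667.
Standard quotas: Epsilon 6.5990, Eta 1.9875, Alpha 4.1418, Zeta 1.7087, Theta 2.4342, Beta 2.6076, Gamma 1.5212.
Lower quotas: Epsilon 6, Eta 1, Alpha 4, Zeta 1, Theta 2, Beta 2, Gamma 1 (sum 17, leaving 4 seats).
Remainders in descending order: Eta 0.9875, Zeta 0.7087, Beta 0.6076, Epsilon 0.5990, Gamma 0.5212, Theta 0.4342, Alpha 0.1418.
Largest remainders: Eta, Zeta, Beta, Epsilon receive the extra seats.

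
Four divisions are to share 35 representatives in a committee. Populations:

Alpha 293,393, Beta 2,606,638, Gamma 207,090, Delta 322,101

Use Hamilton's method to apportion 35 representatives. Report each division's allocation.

The standard divisor is 3429222/35 ≈ 97977.771.
Standard quotas: Alpha 2.9945, Beta 26.6044, Gamma 2.1136, Delta 3.2875.
Lower quotas: Alpha 2, Beta 26, Gamma 2, Delta 3 (sum 33, leaving 2 seats).
Remainders in descending order: Alpha 0.9945, Beta 0.6044, Delta 0.2875, Gamma 0.1136.
Largest remainders: Alpha, Beta receive the extra seats.

Alpha: 3; Beta: 27; Gamma: 2; Delta: 3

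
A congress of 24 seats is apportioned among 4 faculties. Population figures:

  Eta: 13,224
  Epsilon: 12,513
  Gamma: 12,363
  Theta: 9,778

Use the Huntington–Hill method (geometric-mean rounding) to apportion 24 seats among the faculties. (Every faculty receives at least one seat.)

Eta 7; Epsilon 6; Gamma 6; Theta 5

With divisor 1986: modified quotas Eta 6.659, Epsilon 6.301, Gamma 6.225, Theta 4.923.
Geometric-mean thresholds: Eta √(6·7)=6.481, Epsilon √(6·7)=6.481, Gamma √(6·7)=6.481, Theta √(4·5)=4.472.
Each quota rounded against its threshold gives Eta 7, Epsilon 6, Gamma 6, Theta 5 (total 24).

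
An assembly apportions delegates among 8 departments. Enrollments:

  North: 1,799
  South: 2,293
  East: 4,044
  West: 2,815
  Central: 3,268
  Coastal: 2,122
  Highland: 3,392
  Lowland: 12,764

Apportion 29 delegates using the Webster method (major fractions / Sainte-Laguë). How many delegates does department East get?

4

Standard divisor 32497/29 ≈ 1120.586; standard quotas: North 1.605, South 2.046, East 3.609, West 2.512, Central 2.916, Coastal 1.894, Highland 3.027, Lowland 11.390.
Rounding to the nearest integer gives 2, 2, 4, 3, 3, 2, 3, 11 = 30 seats, so the divisor must be adjusted.
With modified divisor 1140: modified quotas North 1.578, South 2.011, East 3.547, West 2.469, Central 2.867, Coastal 1.861, Highland 2.975, Lowland 11.196.
Rounding to the nearest integer: North 2, South 2, East 4, West 2, Central 3, Coastal 2, Highland 3, Lowland 11 (total 29).
East receives 4.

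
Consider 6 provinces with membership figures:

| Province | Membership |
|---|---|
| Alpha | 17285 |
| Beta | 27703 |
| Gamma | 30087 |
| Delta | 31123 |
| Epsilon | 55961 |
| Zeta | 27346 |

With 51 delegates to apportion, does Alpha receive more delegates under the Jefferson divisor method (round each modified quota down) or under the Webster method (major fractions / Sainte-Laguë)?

Jefferson: Alpha 4, Beta 8, Gamma 8, Delta 8, Epsilon 16, Zeta 7.
Webster: Alpha 5, Beta 8, Gamma 8, Delta 8, Epsilon 15, Zeta 7.
Alpha gets 4 under Jefferson and 5 under Webster.

Webster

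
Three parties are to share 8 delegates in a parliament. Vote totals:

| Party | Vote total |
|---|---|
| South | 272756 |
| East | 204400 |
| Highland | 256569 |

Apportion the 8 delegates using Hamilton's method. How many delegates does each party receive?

Total 733725; standard divisor 733725/8 ≈ 91715.625.
Standard quotas: South 2.9739, East 2.2286, Highland 2.7974.
Lower quotas: South 2, East 2, Highland 2 (sum 6, leaving 2 seats).
Remainders in descending order: South 0.9739, Highland 0.7974, East 0.2286.
Largest remainders: South, Highland receive the extra seats.

South=3, East=2, Highland=3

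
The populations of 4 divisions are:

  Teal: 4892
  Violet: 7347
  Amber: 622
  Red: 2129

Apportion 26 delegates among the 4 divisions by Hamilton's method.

Teal 8, Violet 13, Amber 1, Red 4

Total 14990; standard divisor 14990/26 ≈ 576.538.
Standard quotas: Teal 8.4851, Violet 12.7433, Amber 1.0789, Red 3.6927.
Lower quotas: Teal 8, Violet 12, Amber 1, Red 3 (sum 24, leaving 2 seats).
Remainders in descending order: Violet 0.7433, Red 0.6927, Teal 0.4851, Amber 0.0789.
The surplus seats go to Violet, Red.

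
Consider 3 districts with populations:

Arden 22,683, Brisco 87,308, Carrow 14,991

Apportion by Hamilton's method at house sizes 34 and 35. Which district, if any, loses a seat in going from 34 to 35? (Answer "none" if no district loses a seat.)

At 34 seats: Arden 6, Brisco 24, Carrow 4.
At 35 seats: Arden 6, Brisco 25, Carrow 4.
No district's allocation decreased.

none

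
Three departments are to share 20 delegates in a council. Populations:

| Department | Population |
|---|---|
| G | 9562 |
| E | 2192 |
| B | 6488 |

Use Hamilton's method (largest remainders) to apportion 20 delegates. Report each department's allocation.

The standard divisor is 18242/20 ≈ 912.1.
Standard quotas: G 10.4835, E 2.4032, B 7.1133.
Lower quotas: G 10, E 2, B 7 (sum 19, leaving 1 seat).
Remainders in descending order: G 0.4835, E 0.4032, B 0.1133.
The surplus seat goes to G.

G=11, E=2, B=7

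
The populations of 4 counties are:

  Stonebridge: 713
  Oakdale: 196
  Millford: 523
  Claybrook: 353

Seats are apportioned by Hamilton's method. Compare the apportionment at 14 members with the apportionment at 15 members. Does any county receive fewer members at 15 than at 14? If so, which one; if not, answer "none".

none

At 14 seats: Stonebridge 6, Oakdale 1, Millford 4, Claybrook 3.
At 15 seats: Stonebridge 6, Oakdale 2, Millford 4, Claybrook 3.
No county's allocation decreased.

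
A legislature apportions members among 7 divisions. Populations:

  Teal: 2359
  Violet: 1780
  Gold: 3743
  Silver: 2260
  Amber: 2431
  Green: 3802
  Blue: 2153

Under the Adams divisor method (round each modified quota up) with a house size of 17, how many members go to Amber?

2

Standard divisor 18528/17 ≈ 1089.882; standard quotas: Teal 2.164, Violet 1.633, Gold 3.434, Silver 2.074, Amber 2.231, Green 3.488, Blue 1.975.
Rounding up gives 3, 2, 4, 3, 3, 4, 2 = 21 seats, so the divisor must be adjusted.
With modified divisor 1258: modified quotas Teal 1.875, Violet 1.415, Gold 2.975, Silver 1.797, Amber 1.932, Green 3.022, Blue 1.711.
Rounding up: Teal 2, Violet 2, Gold 3, Silver 2, Amber 2, Green 4, Blue 2 (total 17).
Amber receives 2.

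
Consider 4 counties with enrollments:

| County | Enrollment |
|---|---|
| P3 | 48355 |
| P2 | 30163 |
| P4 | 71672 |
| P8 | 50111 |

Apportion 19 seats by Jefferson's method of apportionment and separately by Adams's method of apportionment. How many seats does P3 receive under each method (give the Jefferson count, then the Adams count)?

4 and 5

Jefferson: P3 4, P2 3, P4 7, P8 5.
Adams: P3 5, P2 3, P4 6, P8 5.
P3 gets 4 under Jefferson and 5 under Adams.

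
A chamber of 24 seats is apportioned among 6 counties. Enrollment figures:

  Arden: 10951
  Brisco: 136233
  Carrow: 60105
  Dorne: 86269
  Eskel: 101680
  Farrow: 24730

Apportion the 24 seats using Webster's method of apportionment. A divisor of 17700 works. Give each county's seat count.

With modified divisor 17700: modified quotas Arden 0.619, Brisco 7.697, Carrow 3.396, Dorne 4.874, Eskel 5.745, Farrow 1.397.
Rounding to the nearest integer: Arden 1, Brisco 8, Carrow 3, Dorne 5, Eskel 6, Farrow 1 (total 24).

Arden 1; Brisco 8; Carrow 3; Dorne 5; Eskel 6; Farrow 1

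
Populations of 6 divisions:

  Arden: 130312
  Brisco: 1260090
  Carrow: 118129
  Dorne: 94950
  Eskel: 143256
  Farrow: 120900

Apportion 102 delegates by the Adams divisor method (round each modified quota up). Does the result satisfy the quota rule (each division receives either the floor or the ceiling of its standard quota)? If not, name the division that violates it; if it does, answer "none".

Brisco

Standard quotas: Arden 7.117, Brisco 68.819, Carrow 6.452, Dorne 5.186, Eskel 7.824, Farrow 6.603.
Adams allocation: Arden 7, Brisco 67, Carrow 7, Dorne 6, Eskel 8, Farrow 7.
Brisco has quota 68.819 (lower 68, upper 69) but receives 67 — outside the quota interval.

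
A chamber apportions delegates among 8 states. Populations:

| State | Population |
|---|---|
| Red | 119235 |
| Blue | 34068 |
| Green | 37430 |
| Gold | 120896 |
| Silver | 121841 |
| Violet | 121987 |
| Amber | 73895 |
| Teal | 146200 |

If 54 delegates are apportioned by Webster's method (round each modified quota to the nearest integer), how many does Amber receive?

Standard divisor 775552/54 ≈ 14362.074; standard quotas: Red 8.302, Blue 2.372, Green 2.606, Gold 8.418, Silver 8.484, Violet 8.494, Amber 5.145, Teal 10.180.
Rounding to the nearest integer gives 8, 2, 3, 8, 8, 8, 5, 10 = 52 seats, so the divisor must be adjusted.
With modified divisor 14300: modified quotas Red 8.338, Blue 2.382, Green 2.617, Gold 8.454, Silver 8.520, Violet 8.531, Amber 5.167, Teal 10.224.
Rounding to the nearest integer: Red 8, Blue 2, Green 3, Gold 8, Silver 9, Violet 9, Amber 5, Teal 10 (total 54).
Amber receives 5.

5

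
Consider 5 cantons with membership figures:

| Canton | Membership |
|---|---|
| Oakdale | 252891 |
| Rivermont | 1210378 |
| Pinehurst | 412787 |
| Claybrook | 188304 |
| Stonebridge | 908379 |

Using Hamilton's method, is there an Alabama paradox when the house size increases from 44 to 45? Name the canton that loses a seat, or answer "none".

At 44 seats: Oakdale 4, Rivermont 18, Pinehurst 6, Claybrook 3, Stonebridge 13.
At 45 seats: Oakdale 4, Rivermont 18, Pinehurst 6, Claybrook 3, Stonebridge 14.
No canton's allocation decreased.

none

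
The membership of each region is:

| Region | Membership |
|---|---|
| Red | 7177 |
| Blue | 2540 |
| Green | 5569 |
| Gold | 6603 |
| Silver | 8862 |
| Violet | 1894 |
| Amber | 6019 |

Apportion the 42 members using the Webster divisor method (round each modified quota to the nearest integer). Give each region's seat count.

Standard divisor 38664/42 ≈ 920.571; standard quotas: Red 7.796, Blue 2.759, Green 6.050, Gold 7.173, Silver 9.627, Violet 2.057, Amber 6.538.
Rounding to the nearest integer gives 8, 3, 6, 7, 10, 2, 7 = 43 seats, so the divisor must be adjusted.
With modified divisor 930: modified quotas Red 7.717, Blue 2.731, Green 5.988, Gold 7.100, Silver 9.529, Violet 2.037, Amber 6.472.
Rounding to the nearest integer: Red 8, Blue 3, Green 6, Gold 7, Silver 10, Violet 2, Amber 6 (total 42).

Red 8, Blue 3, Green 6, Gold 7, Silver 10, Violet 2, Amber 6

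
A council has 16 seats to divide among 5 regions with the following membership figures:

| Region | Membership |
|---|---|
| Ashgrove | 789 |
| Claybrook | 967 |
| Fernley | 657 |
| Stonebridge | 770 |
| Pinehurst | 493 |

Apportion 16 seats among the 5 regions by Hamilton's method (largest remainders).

Standard divisor: 3676 ÷ 16 ≈ 229.75.
Standard quotas: Ashgrove 3.434, Claybrook 4.209, Fernley 2.860, Stonebridge 3.351, Pinehurst 2.146.
Lower quotas: Ashgrove 3, Claybrook 4, Fernley 2, Stonebridge 3, Pinehurst 2 (sum 14, leaving 2 seats).
Remainders in descending order: Fernley 0.860, Ashgrove 0.434, Stonebridge 0.351, Claybrook 0.209, Pinehurst 0.146.
The surplus seats go to Fernley, Ashgrove.

Ashgrove 4; Claybrook 4; Fernley 3; Stonebridge 3; Pinehurst 2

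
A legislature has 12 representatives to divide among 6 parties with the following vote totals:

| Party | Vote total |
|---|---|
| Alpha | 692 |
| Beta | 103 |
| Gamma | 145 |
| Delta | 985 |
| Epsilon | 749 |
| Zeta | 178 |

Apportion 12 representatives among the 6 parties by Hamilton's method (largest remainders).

Standard divisor: 2852 ÷ 12 ≈ 237.667.
Standard quotas: Alpha 2.912, Beta 0.433, Gamma 0.610, Delta 4.144, Epsilon 3.151, Zeta 0.749.
Lower quotas: Alpha 2, Beta 0, Gamma 0, Delta 4, Epsilon 3, Zeta 0 (sum 9, leaving 3 seats).
Remainders in descending order: Alpha 0.912, Zeta 0.749, Gamma 0.610, Beta 0.433, Epsilon 0.151, Delta 0.144.
The surplus seats go to Alpha, Zeta, Gamma.

Alpha=3, Beta=0, Gamma=1, Delta=4, Epsilon=3, Zeta=1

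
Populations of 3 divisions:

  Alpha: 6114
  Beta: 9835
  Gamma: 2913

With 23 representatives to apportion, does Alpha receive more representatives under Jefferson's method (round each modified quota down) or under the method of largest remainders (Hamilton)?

Jefferson: Alpha 8, Beta 12, Gamma 3.
Hamilton: Alpha 7, Beta 12, Gamma 4.
Alpha gets 8 under Jefferson and 7 under Hamilton.

Jefferson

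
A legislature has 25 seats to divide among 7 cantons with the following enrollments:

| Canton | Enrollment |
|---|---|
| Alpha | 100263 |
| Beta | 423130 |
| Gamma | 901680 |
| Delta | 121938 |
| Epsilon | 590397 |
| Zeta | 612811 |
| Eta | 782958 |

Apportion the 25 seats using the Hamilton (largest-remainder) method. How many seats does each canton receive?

The standard divisor is 3533177/25 ≈ 141327.08.
Standard quotas: Alpha 0.7094, Beta 2.9940, Gamma 6.3801, Delta 0.8628, Epsilon 4.1775, Zeta 4.3361, Eta 5.5400.
Lower quotas: Alpha 0, Beta 2, Gamma 6, Delta 0, Epsilon 4, Zeta 4, Eta 5 (sum 21, leaving 4 seats).
Remainders in descending order: Beta 0.9940, Delta 0.8628, Alpha 0.7094, Eta 0.5400, Gamma 0.3801, Zeta 0.3361, Epsilon 0.1775.
The surplus seats go to Beta, Delta, Alpha, Eta.

Alpha: 1; Beta: 3; Gamma: 6; Delta: 1; Epsilon: 4; Zeta: 4; Eta: 6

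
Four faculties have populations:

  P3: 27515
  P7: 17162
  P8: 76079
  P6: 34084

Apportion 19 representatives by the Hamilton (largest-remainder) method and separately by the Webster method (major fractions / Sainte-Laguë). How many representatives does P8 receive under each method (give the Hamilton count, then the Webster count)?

9 and 10

Hamilton: P3 4, P7 2, P8 9, P6 4.
Webster: P3 3, P7 2, P8 10, P6 4.
P8 gets 9 under Hamilton and 10 under Webster.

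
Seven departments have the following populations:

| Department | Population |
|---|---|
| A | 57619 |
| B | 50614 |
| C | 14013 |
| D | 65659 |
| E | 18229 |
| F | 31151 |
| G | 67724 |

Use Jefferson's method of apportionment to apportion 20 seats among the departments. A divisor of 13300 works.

A: 4, B: 3, C: 1, D: 4, E: 1, F: 2, G: 5

With modified divisor 13300: modified quotas A 4.332, B 3.806, C 1.054, D 4.937, E 1.371, F 2.342, G 5.092.
Rounding down: A 4, B 3, C 1, D 4, E 1, F 2, G 5 (total 20).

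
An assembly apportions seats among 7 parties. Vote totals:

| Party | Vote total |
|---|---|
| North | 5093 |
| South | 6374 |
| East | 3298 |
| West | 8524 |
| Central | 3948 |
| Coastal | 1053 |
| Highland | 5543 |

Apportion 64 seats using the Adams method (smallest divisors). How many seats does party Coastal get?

Standard divisor 33833/64 ≈ 528.641; standard quotas: North 9.634, South 12.057, East 6.239, West 16.124, Central 7.468, Coastal 1.992, Highland 10.485.
Rounding up gives 10, 13, 7, 17, 8, 2, 11 = 68 seats, so the divisor must be adjusted.
With modified divisor 560: modified quotas North 9.095, South 11.382, East 5.889, West 15.221, Central 7.050, Coastal 1.880, Highland 9.898.
Rounding up: North 10, South 12, East 6, West 16, Central 8, Coastal 2, Highland 10 (total 64).
Coastal receives 2.

2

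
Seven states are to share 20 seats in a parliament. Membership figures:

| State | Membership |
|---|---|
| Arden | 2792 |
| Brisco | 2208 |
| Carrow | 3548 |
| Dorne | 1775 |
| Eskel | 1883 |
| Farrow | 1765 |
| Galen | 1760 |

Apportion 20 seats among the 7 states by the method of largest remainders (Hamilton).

Arden=4, Brisco=3, Carrow=5, Dorne=2, Eskel=2, Farrow=2, Galen=2

Total 15731; standard divisor 15731/20 ≈ 786.55.
Standard quotas: Arden 3.550, Brisco 2.807, Carrow 4.511, Dorne 2.257, Eskel 2.394, Farrow 2.244, Galen 2.238.
Lower quotas: Arden 3, Brisco 2, Carrow 4, Dorne 2, Eskel 2, Farrow 2, Galen 2 (sum 17, leaving 3 seats).
Remainders in descending order: Brisco 0.807, Arden 0.550, Carrow 0.511, Eskel 0.394, Dorne 0.257, Farrow 0.244, Galen 0.238.
Largest remainders: Brisco, Arden, Carrow receive the extra seats.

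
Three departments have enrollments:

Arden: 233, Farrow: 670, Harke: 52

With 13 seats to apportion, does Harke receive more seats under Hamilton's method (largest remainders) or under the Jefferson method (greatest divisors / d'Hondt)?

Hamilton: Arden 3, Farrow 9, Harke 1.
Jefferson: Arden 3, Farrow 10, Harke 0.
Harke gets 1 under Hamilton and 0 under Jefferson.

Hamilton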